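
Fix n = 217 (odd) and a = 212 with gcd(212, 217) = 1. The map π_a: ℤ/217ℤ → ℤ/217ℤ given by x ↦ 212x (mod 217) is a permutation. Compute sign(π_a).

-1

Start at x=1: 1 → 212 → 25 → 92 → 191 → 130 → 1 (one orbit).
π_212 has 38 disjoint cycles with lengths [6, 6, 6, 6, 6, 6, 6, 6, 6, 6, 6, 6, 6, 6, 6, 6, 6, 6, 6, 6, 6, 6, 6, 6, 6, 6, 6, 6, 6, 6, 6, 6, 6, 6, 6, 3, 3, 1] on {0,…,216}.
Σ(ℓ_i−1) = 217−38 = 179; sign = (−1)^179 = -1.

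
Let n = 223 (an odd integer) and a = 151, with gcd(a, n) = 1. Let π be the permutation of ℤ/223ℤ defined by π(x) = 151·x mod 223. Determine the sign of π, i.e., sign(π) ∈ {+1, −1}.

Trace 176: π^k(176) = [176, 39, 91, 138, 99, 8, 93] for k=0..6.
The orbit structure of x ↦ 151x mod 223: 2 orbits of sizes [222, 1].
223 − 2 = 221 transpositions; sign(π) = (−1)^221 = -1.
Via Zolotarev, sign(π_{151}) = (151|223) = -1.

-1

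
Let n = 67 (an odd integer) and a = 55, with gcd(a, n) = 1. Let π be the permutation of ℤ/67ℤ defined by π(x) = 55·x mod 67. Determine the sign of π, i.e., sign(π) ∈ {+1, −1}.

Start at x=17: 17 → 64 → 36 → 37 → 25 → 35 → 49 → … (one orbit).
Decompose π into cycles: lengths [33, 33, 1] (3 cycles, including the fixed point 0).
With 3 cycles on 67 points, sign = (−1)^{67−3} = +1.
Via Zolotarev, sign(π_{55}) = (55|67) = +1.

+1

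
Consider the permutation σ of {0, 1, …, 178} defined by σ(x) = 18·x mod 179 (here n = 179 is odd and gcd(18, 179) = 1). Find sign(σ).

-1

Trace 154: π^k(154) = [154, 87, 134, 85, 98, 153, 69] for k=0..6.
Cycle type of π: 178 + 1; total 2 cycles.
n − c = 179 − 2 = 177; sign = (−1)^177 = -1.
(18|179)_J = -1 (Zolotarev's lemma cross-check).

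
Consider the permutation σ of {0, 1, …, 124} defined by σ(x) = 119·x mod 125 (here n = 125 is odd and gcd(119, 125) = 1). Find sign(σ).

Start at x=9: 9 → 71 → 74 → 56 → 39 → 16 → 29 → … (one orbit).
Cycle type of π: 50×2 + 10×2 + 2×2 + 1; total 7 cycles.
With 7 cycles on 125 points, sign = (−1)^{125−7} = +1.
Via Zolotarev, sign(π_{119}) = (119|125) = +1.

+1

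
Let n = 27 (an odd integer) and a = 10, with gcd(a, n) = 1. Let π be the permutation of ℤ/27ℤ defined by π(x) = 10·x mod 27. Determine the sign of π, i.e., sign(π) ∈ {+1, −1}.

Trace 19: π^k(19) = [19, 1, 10] for k=0..2.
Cycle lengths of π_10 on ℤ/27ℤ: [3, 3, 3, 3, 3, 3, 1, 1, 1, 1, 1, 1, 1, 1, 1]; 15 cycles in total.
15 cycles on 27: each ℓ→(−1)^(ℓ−1), product (−1)^12 = +1.

+1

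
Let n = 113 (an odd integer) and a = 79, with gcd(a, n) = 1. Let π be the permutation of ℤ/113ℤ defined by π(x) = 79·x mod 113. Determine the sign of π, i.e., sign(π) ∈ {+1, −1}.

Orbit of 66 under x↦79x: [66, 16, 21, 77, 94, 81, 71]… (length divides ord_113(79)).
2 cycles of lengths [112, 1].
sign(π) = (−1)^{n − #cycles} = (−1)^{113−2} = (−1)^111 = -1.
Via Zolotarev, sign(π_{79}) = (79|113) = -1.

-1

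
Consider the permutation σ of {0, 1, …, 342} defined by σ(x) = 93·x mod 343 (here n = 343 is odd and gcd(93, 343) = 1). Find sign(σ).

Orbit of 323 under x↦93x: [323, 198, 235, 246, 240, 25, 267]… (length divides ord_343(93)).
7 cycles of lengths [147, 147, 21, 21, 3, 3, 1].
343 − 7 = 336 transpositions; sign(π) = (−1)^336 = +1.

+1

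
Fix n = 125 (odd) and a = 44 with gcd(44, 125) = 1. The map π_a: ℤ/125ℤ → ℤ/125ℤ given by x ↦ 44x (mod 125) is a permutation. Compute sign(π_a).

Trace 116: π^k(116) = [116, 104, 76, 94, 11, 109, 46] for k=0..6.
The orbit structure of x ↦ 44x mod 125: 7 orbits of sizes [50, 50, 10, 10, 2, 2, 1].
sign(π) = (−1)^{n − #cycles} = (−1)^{125−7} = (−1)^118 = +1.
Check: (44/125) = +1 by Zolotarev.

+1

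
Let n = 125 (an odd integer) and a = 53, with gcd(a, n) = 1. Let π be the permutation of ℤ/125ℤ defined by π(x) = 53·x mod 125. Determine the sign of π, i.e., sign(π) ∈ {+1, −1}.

Start at x=102: 102 → 31 → 18 → 79 → 62 → 36 → 33 → … (one orbit).
π_53 has 4 disjoint cycles with lengths [100, 20, 4, 1] on {0,…,124}.
Σ(ℓ_i−1) = 125−4 = 121; sign = (−1)^121 = -1.
Zolotarev: (53|125) = -1, matching the cycle-count sign.

-1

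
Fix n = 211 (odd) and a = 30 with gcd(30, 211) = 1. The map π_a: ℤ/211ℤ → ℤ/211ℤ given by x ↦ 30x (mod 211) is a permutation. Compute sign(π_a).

+1

Start at x=105: 105 → 196 → 183 → 4 → 120 → 13 → 179 → … (one orbit).
Cycle lengths of π_30 on ℤ/211ℤ: [105, 105, 1]; 3 cycles in total.
3 cycles on 211: each ℓ→(−1)^(ℓ−1), product (−1)^208 = +1.
Via Zolotarev, sign(π_{30}) = (30|211) = +1.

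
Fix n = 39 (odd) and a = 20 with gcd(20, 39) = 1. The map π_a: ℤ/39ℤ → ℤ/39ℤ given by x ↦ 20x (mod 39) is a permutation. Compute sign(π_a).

Start at x=11: 11 → 25 → 32 → 16 → 8 → 4 → 2 → … (one orbit).
5 cycles of lengths [12, 12, 12, 2, 1].
5 cycles on 39: each ℓ→(−1)^(ℓ−1), product (−1)^34 = +1.

+1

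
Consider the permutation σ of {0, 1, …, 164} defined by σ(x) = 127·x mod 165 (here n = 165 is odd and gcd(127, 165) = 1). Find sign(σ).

+1

Orbit of 7 under x↦127x: [7, 64, 43, 16, 52, 4, 13]… (length divides ord_165(127)).
Cycle type of π: 20×6 + 10×3 + 4×3 + 1×3; total 15 cycles.
n − c = 165 − 15 = 150; sign = (−1)^150 = +1.
(127|165)_J = +1 (Zolotarev's lemma cross-check).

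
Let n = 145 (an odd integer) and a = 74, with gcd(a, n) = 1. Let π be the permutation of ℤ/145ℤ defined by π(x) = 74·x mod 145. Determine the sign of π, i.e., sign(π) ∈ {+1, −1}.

Start at x=136: 136 → 59 → 16 → 24 → 36 → 54 → 81 → … (one orbit).
15 cycles of lengths [14, 14, 14, 14, 14, 14, 14, 14, 7, 7, 7, 7, 2, 2, 1].
Σ(ℓ_i−1) = 145−15 = 130; sign = (−1)^130 = +1.
Check: (74/145) = +1 by Zolotarev.

+1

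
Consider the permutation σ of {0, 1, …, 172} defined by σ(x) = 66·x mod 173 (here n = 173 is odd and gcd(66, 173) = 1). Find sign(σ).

Orbit of 147 under x↦66x: [147, 14, 59, 88, 99, 133, 128]… (length divides ord_173(66)).
Decompose π into cycles: lengths [172, 1] (2 cycles, including the fixed point 0).
sign(π) = (−1)^{n − #cycles} = (−1)^{173−2} = (−1)^171 = -1.
Check: (66/173) = -1 by Zolotarev.

-1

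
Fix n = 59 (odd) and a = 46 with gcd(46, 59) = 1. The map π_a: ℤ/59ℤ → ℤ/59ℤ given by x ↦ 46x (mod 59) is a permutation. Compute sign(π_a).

Orbit of 19 under x↦46x: [19, 48, 25, 29, 36, 4, 7]… (length divides ord_59(46)).
Cycle lengths of π_46 on ℤ/59ℤ: [29, 29, 1]; 3 cycles in total.
Σ(ℓ_i−1) = 59−3 = 56; sign = (−1)^56 = +1.

+1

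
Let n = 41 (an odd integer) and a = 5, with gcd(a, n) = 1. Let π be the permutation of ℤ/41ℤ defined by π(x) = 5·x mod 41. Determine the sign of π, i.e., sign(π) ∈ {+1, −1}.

+1

Orbit of 23 under x↦5x: [23, 33, 1, 5, 25, 2, 10]… (length divides ord_41(5)).
Cycle lengths of π_5 on ℤ/41ℤ: [20, 20, 1]; 3 cycles in total.
n − c = 41 − 3 = 38; sign = (−1)^38 = +1.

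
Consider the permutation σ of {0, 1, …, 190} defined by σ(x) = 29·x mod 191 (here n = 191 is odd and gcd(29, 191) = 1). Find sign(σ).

-1

Orbit of 116 under x↦29x: [116, 117, 146, 32, 164, 172, 22]… (length divides ord_191(29)).
Cycle type of π: 190 + 1; total 2 cycles.
191 − 2 = 189 transpositions; sign(π) = (−1)^189 = -1.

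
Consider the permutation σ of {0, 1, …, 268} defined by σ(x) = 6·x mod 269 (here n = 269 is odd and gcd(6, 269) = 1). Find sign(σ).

Trace 37: π^k(37) = [37, 222, 256, 191, 70, 151, 99] for k=0..6.
3 cycles of lengths [134, 134, 1].
sign(π) = (−1)^{n − #cycles} = (−1)^{269−3} = (−1)^266 = +1.

+1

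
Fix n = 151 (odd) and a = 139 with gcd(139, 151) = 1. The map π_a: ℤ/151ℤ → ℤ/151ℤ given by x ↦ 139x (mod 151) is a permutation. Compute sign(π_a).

Trace 17: π^k(17) = [17, 98, 32, 69, 78, 121, 58] for k=0..6.
Decompose π into cycles: lengths [75, 75, 1] (3 cycles, including the fixed point 0).
3 cycles on 151: each ℓ→(−1)^(ℓ−1), product (−1)^148 = +1.

+1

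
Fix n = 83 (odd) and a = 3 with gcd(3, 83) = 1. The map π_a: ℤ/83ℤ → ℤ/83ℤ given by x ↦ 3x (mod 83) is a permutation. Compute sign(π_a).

Start at x=23: 23 → 69 → 41 → 40 → 37 → 28 → 1 → … (one orbit).
Decompose π into cycles: lengths [41, 41, 1] (3 cycles, including the fixed point 0).
3 cycles on 83: each ℓ→(−1)^(ℓ−1), product (−1)^80 = +1.

+1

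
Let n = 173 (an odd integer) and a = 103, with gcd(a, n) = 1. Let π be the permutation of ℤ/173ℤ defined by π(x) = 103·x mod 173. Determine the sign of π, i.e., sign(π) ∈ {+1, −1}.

-1

Start at x=20: 20 → 157 → 82 → 142 → 94 → 167 → 74 → … (one orbit).
Cycle lengths of π_103 on ℤ/173ℤ: [172, 1]; 2 cycles in total.
n − c = 173 − 2 = 171; sign = (−1)^171 = -1.
Check: (103/173) = -1 by Zolotarev.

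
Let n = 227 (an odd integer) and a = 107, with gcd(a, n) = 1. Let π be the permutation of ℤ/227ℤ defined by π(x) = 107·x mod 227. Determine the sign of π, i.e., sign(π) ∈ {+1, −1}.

-1

Orbit of 173 under x↦107x: [173, 124, 102, 18, 110, 193, 221]… (length divides ord_227(107)).
Cycle type of π: 226 + 1; total 2 cycles.
sign(π) = (−1)^{n − #cycles} = (−1)^{227−2} = (−1)^225 = -1.
Via Zolotarev, sign(π_{107}) = (107|227) = -1.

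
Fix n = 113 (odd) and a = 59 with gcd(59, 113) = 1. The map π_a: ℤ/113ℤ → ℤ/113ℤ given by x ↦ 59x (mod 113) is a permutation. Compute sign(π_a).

Start at x=61: 61 → 96 → 14 → 35 → 31 → 21 → 109 → … (one orbit).
The orbit structure of x ↦ 59x mod 113: 2 orbits of sizes [112, 1].
With 2 cycles on 113 points, sign = (−1)^{113−2} = -1.
The Jacobi symbol (59|113) = -1 (Zolotarev) agrees.

-1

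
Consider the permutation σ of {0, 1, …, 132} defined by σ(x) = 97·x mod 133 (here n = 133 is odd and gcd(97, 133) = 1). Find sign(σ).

+1

Start at x=36: 36 → 34 → 106 → 41 → 120 → 69 → 43 → … (one orbit).
π_97 has 11 disjoint cycles with lengths [18, 18, 18, 18, 18, 18, 18, 2, 2, 2, 1] on {0,…,132}.
11 cycles on 133: each ℓ→(−1)^(ℓ−1), product (−1)^122 = +1.
Via Zolotarev, sign(π_{97}) = (97|133) = +1.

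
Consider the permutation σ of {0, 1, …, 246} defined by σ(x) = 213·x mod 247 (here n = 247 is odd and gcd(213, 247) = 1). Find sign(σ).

Start at x=96: 96 → 194 → 73 → 235 → 161 → 207 → 125 → … (one orbit).
π_213 has 12 disjoint cycles with lengths [36, 36, 36, 36, 36, 36, 9, 9, 4, 4, 4, 1] on {0,…,246}.
With 12 cycles on 247 points, sign = (−1)^{247−12} = -1.

-1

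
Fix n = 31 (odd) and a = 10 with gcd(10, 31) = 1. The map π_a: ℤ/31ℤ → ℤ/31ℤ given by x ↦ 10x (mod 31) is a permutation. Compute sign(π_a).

Trace 8: π^k(8) = [8, 18, 25, 2, 20, 14, 16] for k=0..6.
3 cycles of lengths [15, 15, 1].
3 cycles on 31: each ℓ→(−1)^(ℓ−1), product (−1)^28 = +1.

+1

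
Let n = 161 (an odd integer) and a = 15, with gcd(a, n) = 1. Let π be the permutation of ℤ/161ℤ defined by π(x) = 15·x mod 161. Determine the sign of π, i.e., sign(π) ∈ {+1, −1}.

-1

Start at x=71: 71 → 99 → 36 → 57 → 50 → 106 → 141 → … (one orbit).
14 cycles of lengths [22, 22, 22, 22, 22, 22, 22, 1, 1, 1, 1, 1, 1, 1].
161 − 14 = 147 transpositions; sign(π) = (−1)^147 = -1.
Check: (15/161) = -1 by Zolotarev.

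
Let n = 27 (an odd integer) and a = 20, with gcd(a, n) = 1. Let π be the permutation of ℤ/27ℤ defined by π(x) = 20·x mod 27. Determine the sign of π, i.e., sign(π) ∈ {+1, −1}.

Start at x=22: 22 → 8 → 25 → 14 → 10 → 11 → 4 → … (one orbit).
π_20 has 4 disjoint cycles with lengths [18, 6, 2, 1] on {0,…,26}.
27 − 4 = 23 transpositions; sign(π) = (−1)^23 = -1.

-1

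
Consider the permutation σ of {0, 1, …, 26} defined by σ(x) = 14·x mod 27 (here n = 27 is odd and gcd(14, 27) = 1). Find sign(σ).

Orbit of 4 under x↦14x: [4, 2, 1, 14, 7, 17, 22]… (length divides ord_27(14)).
The orbit structure of x ↦ 14x mod 27: 4 orbits of sizes [18, 6, 2, 1].
sign(π) = (−1)^{n − #cycles} = (−1)^{27−4} = (−1)^23 = -1.
(14|27)_J = -1 (Zolotarev's lemma cross-check).

-1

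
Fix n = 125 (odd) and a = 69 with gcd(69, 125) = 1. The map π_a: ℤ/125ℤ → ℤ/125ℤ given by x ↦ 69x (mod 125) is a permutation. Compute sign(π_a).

Orbit of 1 under x↦69x: [1, 69, 11, 9, 121, 99, 81]… (length divides ord_125(69)).
The orbit structure of x ↦ 69x mod 125: 7 orbits of sizes [50, 50, 10, 10, 2, 2, 1].
n − c = 125 − 7 = 118; sign = (−1)^118 = +1.

+1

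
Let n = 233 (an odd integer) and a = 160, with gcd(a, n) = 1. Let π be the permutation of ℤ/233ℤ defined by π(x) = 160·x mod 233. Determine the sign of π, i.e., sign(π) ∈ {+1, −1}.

-1

Trace 89: π^k(89) = [89, 27, 126, 122, 181, 68, 162] for k=0..6.
Cycle lengths of π_160 on ℤ/233ℤ: [232, 1]; 2 cycles in total.
2 cycles on 233: each ℓ→(−1)^(ℓ−1), product (−1)^231 = -1.
Check: (160/233) = -1 by Zolotarev.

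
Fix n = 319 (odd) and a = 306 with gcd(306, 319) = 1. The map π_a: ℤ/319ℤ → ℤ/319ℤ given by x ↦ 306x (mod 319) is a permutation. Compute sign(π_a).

+1

Trace 223: π^k(223) = [223, 291, 45, 53, 268, 25, 313] for k=0..6.
Decompose π into cycles: lengths [35, 35, 35, 35, 35, 35, 35, 35, 7, 7, 7, 7, 5, 5, 1] (15 cycles, including the fixed point 0).
15 cycles on 319: each ℓ→(−1)^(ℓ−1), product (−1)^304 = +1.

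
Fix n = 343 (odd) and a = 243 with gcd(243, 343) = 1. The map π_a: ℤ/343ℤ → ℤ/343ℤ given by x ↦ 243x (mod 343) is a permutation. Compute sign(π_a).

Trace 93: π^k(93) = [93, 304, 127, 334, 214, 209, 23] for k=0..6.
Decompose π into cycles: lengths [294, 42, 6, 1] (4 cycles, including the fixed point 0).
sign(π) = (−1)^{n − #cycles} = (−1)^{343−4} = (−1)^339 = -1.

-1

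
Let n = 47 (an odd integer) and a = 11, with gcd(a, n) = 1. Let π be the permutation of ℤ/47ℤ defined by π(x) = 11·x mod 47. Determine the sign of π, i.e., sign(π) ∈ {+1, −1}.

Orbit of 6 under x↦11x: [6, 19, 21, 43, 3, 33, 34]… (length divides ord_47(11)).
Cycle type of π: 46 + 1; total 2 cycles.
With 2 cycles on 47 points, sign = (−1)^{47−2} = -1.
The Jacobi symbol (11|47) = -1 (Zolotarev) agrees.

-1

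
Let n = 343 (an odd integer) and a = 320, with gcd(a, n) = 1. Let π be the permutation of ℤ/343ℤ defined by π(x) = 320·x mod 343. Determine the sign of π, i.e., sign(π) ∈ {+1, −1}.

-1

Orbit of 24 under x↦320x: [24, 134, 5, 228, 244, 219, 108]… (length divides ord_343(320)).
4 cycles of lengths [294, 42, 6, 1].
sign(π) = (−1)^{n − #cycles} = (−1)^{343−4} = (−1)^339 = -1.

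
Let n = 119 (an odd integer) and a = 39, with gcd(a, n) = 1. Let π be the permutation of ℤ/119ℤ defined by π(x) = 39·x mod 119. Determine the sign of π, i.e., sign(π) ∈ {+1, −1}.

-1

Orbit of 57 under x↦39x: [57, 81, 65, 36, 95, 16, 29]… (length divides ord_119(39)).
Decompose π into cycles: lengths [48, 48, 16, 3, 3, 1] (6 cycles, including the fixed point 0).
6 cycles on 119: each ℓ→(−1)^(ℓ−1), product (−1)^113 = -1.
The Jacobi symbol (39|119) = -1 (Zolotarev) agrees.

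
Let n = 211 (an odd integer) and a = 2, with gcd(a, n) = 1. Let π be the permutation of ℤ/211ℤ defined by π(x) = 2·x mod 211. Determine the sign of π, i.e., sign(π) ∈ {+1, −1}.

-1

Trace 58: π^k(58) = [58, 116, 21, 42, 84, 168, 125] for k=0..6.
2 cycles of lengths [210, 1].
2 cycles on 211: each ℓ→(−1)^(ℓ−1), product (−1)^209 = -1.
(2|211)_J = -1 (Zolotarev's lemma cross-check).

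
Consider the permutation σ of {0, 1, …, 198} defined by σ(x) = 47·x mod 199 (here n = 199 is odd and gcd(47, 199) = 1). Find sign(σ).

Trace 125: π^k(125) = [125, 104, 112, 90, 51, 9, 25] for k=0..6.
The orbit structure of x ↦ 47x mod 199: 3 orbits of sizes [99, 99, 1].
sign(π) = (−1)^{n − #cycles} = (−1)^{199−3} = (−1)^196 = +1.
The Jacobi symbol (47|199) = +1 (Zolotarev) agrees.

+1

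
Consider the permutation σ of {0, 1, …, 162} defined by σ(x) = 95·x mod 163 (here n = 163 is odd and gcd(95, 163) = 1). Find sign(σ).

Orbit of 61 under x↦95x: [61, 90, 74, 21, 39, 119, 58]… (length divides ord_163(95)).
π_95 has 3 disjoint cycles with lengths [81, 81, 1] on {0,…,162}.
sign(π) = (−1)^{n − #cycles} = (−1)^{163−3} = (−1)^160 = +1.
Via Zolotarev, sign(π_{95}) = (95|163) = +1.

+1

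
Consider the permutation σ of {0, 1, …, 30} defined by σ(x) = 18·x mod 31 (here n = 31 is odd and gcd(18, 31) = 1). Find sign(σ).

+1

Orbit of 4 under x↦18x: [4, 10, 25, 16, 9, 7, 2]… (length divides ord_31(18)).
The orbit structure of x ↦ 18x mod 31: 3 orbits of sizes [15, 15, 1].
n − c = 31 − 3 = 28; sign = (−1)^28 = +1.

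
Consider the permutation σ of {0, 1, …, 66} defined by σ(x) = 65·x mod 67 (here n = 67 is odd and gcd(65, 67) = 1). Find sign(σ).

Orbit of 36 under x↦65x: [36, 62, 10, 47, 40, 54, 26]… (length divides ord_67(65)).
π_65 has 3 disjoint cycles with lengths [33, 33, 1] on {0,…,66}.
67 − 3 = 64 transpositions; sign(π) = (−1)^64 = +1.
The Jacobi symbol (65|67) = +1 (Zolotarev) agrees.

+1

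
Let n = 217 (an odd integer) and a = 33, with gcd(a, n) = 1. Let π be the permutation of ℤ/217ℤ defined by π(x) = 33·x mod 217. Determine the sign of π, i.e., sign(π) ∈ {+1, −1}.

Orbit of 171 under x↦33x: [171, 1, 33, 4, 132, 16, 94]… (length divides ord_217(33)).
Cycle type of π: 30×6 + 6 + 5×6 + 1; total 14 cycles.
217 − 14 = 203 transpositions; sign(π) = (−1)^203 = -1.
Zolotarev: (33|217) = -1, matching the cycle-count sign.

-1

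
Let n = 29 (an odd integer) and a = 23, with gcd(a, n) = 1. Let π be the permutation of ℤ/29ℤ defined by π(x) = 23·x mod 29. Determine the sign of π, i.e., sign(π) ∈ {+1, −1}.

+1

Start at x=7: 7 → 16 → 20 → 25 → 24 → 1 → 23 → 7 (one orbit).
5 cycles of lengths [7, 7, 7, 7, 1].
5 cycles on 29: each ℓ→(−1)^(ℓ−1), product (−1)^24 = +1.
The Jacobi symbol (23|29) = +1 (Zolotarev) agrees.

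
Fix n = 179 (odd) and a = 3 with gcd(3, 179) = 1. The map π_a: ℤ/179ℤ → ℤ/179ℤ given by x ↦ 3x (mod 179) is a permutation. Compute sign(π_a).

Trace 59: π^k(59) = [59, 177, 173, 161, 125, 17, 51] for k=0..6.
Decompose π into cycles: lengths [89, 89, 1] (3 cycles, including the fixed point 0).
179 − 3 = 176 transpositions; sign(π) = (−1)^176 = +1.
Zolotarev: (3|179) = +1, matching the cycle-count sign.

+1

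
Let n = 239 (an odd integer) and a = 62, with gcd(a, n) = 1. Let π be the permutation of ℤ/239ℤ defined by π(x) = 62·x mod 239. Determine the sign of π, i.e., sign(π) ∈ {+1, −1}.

Trace 180: π^k(180) = [180, 166, 15, 213, 61, 197, 25] for k=0..6.
The orbit structure of x ↦ 62x mod 239: 3 orbits of sizes [119, 119, 1].
With 3 cycles on 239 points, sign = (−1)^{239−3} = +1.
The Jacobi symbol (62|239) = +1 (Zolotarev) agrees.

+1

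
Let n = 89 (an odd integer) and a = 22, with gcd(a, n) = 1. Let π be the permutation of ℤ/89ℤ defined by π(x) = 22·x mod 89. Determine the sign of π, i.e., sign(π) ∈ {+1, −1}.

+1

Trace 81: π^k(81) = [81, 2, 44, 78, 25, 16, 85] for k=0..6.
Cycle type of π: 22×4 + 1; total 5 cycles.
n − c = 89 − 5 = 84; sign = (−1)^84 = +1.
(22|89)_J = +1 (Zolotarev's lemma cross-check).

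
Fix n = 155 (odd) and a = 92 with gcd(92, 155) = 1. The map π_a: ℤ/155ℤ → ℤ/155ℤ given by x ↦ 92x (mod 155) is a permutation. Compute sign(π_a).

+1

Orbit of 94 under x↦92x: [94, 123, 1, 92]… (length divides ord_155(92)).
47 cycles of lengths [4, 4, 4, 4, 4, 4, 4, 4, 4, 4, 4, 4, 4, 4, 4, 4, 4, 4, 4, 4, 4, 4, 4, 4, 4, 4, 4, 4, 4, 4, 4, 2, 2, 2, 2, 2, 2, 2, 2, 2, 2, 2, 2, 2, 2, 2, 1].
155 − 47 = 108 transpositions; sign(π) = (−1)^108 = +1.
The Jacobi symbol (92|155) = +1 (Zolotarev) agrees.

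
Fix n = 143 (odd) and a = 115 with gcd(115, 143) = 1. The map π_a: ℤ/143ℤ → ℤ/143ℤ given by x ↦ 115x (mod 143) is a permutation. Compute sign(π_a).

Orbit of 45 under x↦115x: [45, 27, 102, 4, 31, 133, 137]… (length divides ord_143(115)).
The orbit structure of x ↦ 115x mod 143: 6 orbits of sizes [60, 60, 12, 5, 5, 1].
n − c = 143 − 6 = 137; sign = (−1)^137 = -1.
Via Zolotarev, sign(π_{115}) = (115|143) = -1.

-1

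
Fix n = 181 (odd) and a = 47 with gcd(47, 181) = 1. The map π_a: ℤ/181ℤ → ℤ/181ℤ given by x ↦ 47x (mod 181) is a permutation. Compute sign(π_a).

-1

Start at x=10: 10 → 108 → 8 → 14 → 115 → 156 → 92 → … (one orbit).
Decompose π into cycles: lengths [180, 1] (2 cycles, including the fixed point 0).
Σ(ℓ_i−1) = 181−2 = 179; sign = (−1)^179 = -1.
Zolotarev: (47|181) = -1, matching the cycle-count sign.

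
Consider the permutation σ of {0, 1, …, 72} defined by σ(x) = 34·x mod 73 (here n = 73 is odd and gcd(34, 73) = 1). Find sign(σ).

-1

Start at x=43: 43 → 2 → 68 → 49 → 60 → 69 → 10 → … (one orbit).
π_34 has 2 disjoint cycles with lengths [72, 1] on {0,…,72}.
2 cycles on 73: each ℓ→(−1)^(ℓ−1), product (−1)^71 = -1.
The Jacobi symbol (34|73) = -1 (Zolotarev) agrees.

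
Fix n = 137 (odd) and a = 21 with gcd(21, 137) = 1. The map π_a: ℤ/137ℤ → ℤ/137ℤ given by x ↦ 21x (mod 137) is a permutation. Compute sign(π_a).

Trace 85: π^k(85) = [85, 4, 84, 120, 54, 38, 113] for k=0..6.
2 cycles of lengths [136, 1].
Σ(ℓ_i−1) = 137−2 = 135; sign = (−1)^135 = -1.

-1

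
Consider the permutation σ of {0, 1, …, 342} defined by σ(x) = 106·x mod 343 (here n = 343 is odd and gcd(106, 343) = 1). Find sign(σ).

Orbit of 120 under x↦106x: [120, 29, 330, 337, 50, 155, 309]… (length divides ord_343(106)).
Cycle lengths of π_106 on ℤ/343ℤ: [49, 49, 49, 49, 49, 49, 7, 7, 7, 7, 7, 7, 1, 1, 1, 1, 1, 1, 1]; 19 cycles in total.
sign(π) = (−1)^{n − #cycles} = (−1)^{343−19} = (−1)^324 = +1.

+1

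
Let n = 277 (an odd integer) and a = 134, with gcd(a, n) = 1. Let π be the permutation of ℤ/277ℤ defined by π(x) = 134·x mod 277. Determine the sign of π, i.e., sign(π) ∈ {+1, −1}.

Trace 40: π^k(40) = [40, 97, 256, 233, 198, 217, 270] for k=0..6.
Cycle type of π: 276 + 1; total 2 cycles.
2 cycles on 277: each ℓ→(−1)^(ℓ−1), product (−1)^275 = -1.

-1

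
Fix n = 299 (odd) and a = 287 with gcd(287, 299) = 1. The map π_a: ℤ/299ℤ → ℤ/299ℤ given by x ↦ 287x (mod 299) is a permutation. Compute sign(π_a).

Start at x=157: 157 → 209 → 183 → 196 → 40 → 118 → 79 → … (one orbit).
Decompose π into cycles: lengths [22, 22, 22, 22, 22, 22, 22, 22, 22, 22, 22, 22, 22, 1, 1, 1, 1, 1, 1, 1, 1, 1, 1, 1, 1, 1] (26 cycles, including the fixed point 0).
n − c = 299 − 26 = 273; sign = (−1)^273 = -1.
Via Zolotarev, sign(π_{287}) = (287|299) = -1.

-1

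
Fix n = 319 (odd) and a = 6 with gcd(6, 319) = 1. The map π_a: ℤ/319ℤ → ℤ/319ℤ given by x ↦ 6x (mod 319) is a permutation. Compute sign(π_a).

-1

Trace 141: π^k(141) = [141, 208, 291, 151, 268, 13, 78] for k=0..6.
The orbit structure of x ↦ 6x mod 319: 8 orbits of sizes [70, 70, 70, 70, 14, 14, 10, 1].
319 − 8 = 311 transpositions; sign(π) = (−1)^311 = -1.
(6|319)_J = -1 (Zolotarev's lemma cross-check).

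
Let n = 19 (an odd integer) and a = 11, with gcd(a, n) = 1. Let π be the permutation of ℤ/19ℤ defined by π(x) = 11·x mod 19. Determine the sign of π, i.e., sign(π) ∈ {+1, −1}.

+1

Start at x=7: 7 → 1 → 11 → 7 (one orbit).
π_11 has 7 disjoint cycles with lengths [3, 3, 3, 3, 3, 3, 1] on {0,…,18}.
7 cycles on 19: each ℓ→(−1)^(ℓ−1), product (−1)^12 = +1.
Zolotarev: (11|19) = +1, matching the cycle-count sign.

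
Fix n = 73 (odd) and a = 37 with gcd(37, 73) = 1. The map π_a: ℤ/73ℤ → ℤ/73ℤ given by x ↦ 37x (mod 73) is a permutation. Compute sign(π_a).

Start at x=64: 64 → 32 → 16 → 8 → 4 → 2 → 1 → … (one orbit).
π_37 has 9 disjoint cycles with lengths [9, 9, 9, 9, 9, 9, 9, 9, 1] on {0,…,72}.
73 − 9 = 64 transpositions; sign(π) = (−1)^64 = +1.
Check: (37/73) = +1 by Zolotarev.

+1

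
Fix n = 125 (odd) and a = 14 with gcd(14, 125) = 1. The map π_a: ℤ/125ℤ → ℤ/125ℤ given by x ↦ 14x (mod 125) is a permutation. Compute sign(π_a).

+1

Trace 111: π^k(111) = [111, 54, 6, 84, 51, 89, 121] for k=0..6.
Cycle lengths of π_14 on ℤ/125ℤ: [50, 50, 10, 10, 2, 2, 1]; 7 cycles in total.
With 7 cycles on 125 points, sign = (−1)^{125−7} = +1.
Via Zolotarev, sign(π_{14}) = (14|125) = +1.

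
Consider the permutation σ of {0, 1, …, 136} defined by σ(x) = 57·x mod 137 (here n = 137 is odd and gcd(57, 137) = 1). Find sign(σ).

Orbit of 106 under x↦57x: [106, 14, 113, 2, 114, 59, 75]… (length divides ord_137(57)).
π_57 has 2 disjoint cycles with lengths [136, 1] on {0,…,136}.
Σ(ℓ_i−1) = 137−2 = 135; sign = (−1)^135 = -1.
Zolotarev: (57|137) = -1, matching the cycle-count sign.

-1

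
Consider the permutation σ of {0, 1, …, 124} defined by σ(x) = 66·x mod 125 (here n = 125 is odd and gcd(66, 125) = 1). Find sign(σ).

+1

Trace 41: π^k(41) = [41, 81, 96, 86, 51, 116, 31] for k=0..6.
Decompose π into cycles: lengths [25, 25, 25, 25, 5, 5, 5, 5, 1, 1, 1, 1, 1] (13 cycles, including the fixed point 0).
n − c = 125 − 13 = 112; sign = (−1)^112 = +1.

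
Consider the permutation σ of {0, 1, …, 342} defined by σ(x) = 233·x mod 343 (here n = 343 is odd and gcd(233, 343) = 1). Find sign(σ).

+1

Start at x=295: 295 → 135 → 242 → 134 → 9 → 39 → 169 → … (one orbit).
The orbit structure of x ↦ 233x mod 343: 7 orbits of sizes [147, 147, 21, 21, 3, 3, 1].
sign(π) = (−1)^{n − #cycles} = (−1)^{343−7} = (−1)^336 = +1.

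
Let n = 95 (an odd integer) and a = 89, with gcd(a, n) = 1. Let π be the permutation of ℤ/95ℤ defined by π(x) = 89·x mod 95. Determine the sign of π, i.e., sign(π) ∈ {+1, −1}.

-1

Trace 79: π^k(79) = [79, 1, 89, 36, 69, 61, 14] for k=0..6.
Cycle type of π: 18×5 + 2×2 + 1; total 8 cycles.
95 − 8 = 87 transpositions; sign(π) = (−1)^87 = -1.
(89|95)_J = -1 (Zolotarev's lemma cross-check).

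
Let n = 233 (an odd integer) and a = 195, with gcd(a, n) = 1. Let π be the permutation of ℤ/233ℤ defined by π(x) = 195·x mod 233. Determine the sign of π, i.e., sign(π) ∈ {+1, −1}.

+1

Trace 92: π^k(92) = [92, 232, 38, 187, 117, 214, 23] for k=0..6.
Cycle type of π: 58×4 + 1; total 5 cycles.
With 5 cycles on 233 points, sign = (−1)^{233−5} = +1.
Via Zolotarev, sign(π_{195}) = (195|233) = +1.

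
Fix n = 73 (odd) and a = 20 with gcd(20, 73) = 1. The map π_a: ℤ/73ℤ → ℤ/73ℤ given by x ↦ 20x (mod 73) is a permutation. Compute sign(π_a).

Orbit of 42 under x↦20x: [42, 37, 10, 54, 58, 65, 59]… (length divides ord_73(20)).
π_20 has 2 disjoint cycles with lengths [72, 1] on {0,…,72}.
n − c = 73 − 2 = 71; sign = (−1)^71 = -1.

-1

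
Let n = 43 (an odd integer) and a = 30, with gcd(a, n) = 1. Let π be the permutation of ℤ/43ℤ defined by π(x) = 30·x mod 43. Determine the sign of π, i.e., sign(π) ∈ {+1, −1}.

Start at x=4: 4 → 34 → 31 → 27 → 36 → 5 → 21 → … (one orbit).
π_30 has 2 disjoint cycles with lengths [42, 1] on {0,…,42}.
43 − 2 = 41 transpositions; sign(π) = (−1)^41 = -1.

-1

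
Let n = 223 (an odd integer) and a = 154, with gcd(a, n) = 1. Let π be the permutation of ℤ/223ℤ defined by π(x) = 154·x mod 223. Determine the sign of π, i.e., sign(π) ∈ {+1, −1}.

-1

Trace 133: π^k(133) = [133, 189, 116, 24, 128, 88, 172] for k=0..6.
The orbit structure of x ↦ 154x mod 223: 2 orbits of sizes [222, 1].
2 cycles on 223: each ℓ→(−1)^(ℓ−1), product (−1)^221 = -1.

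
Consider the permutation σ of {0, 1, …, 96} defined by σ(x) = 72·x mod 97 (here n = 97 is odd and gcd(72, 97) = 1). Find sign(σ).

Orbit of 86 under x↦72x: [86, 81, 12, 88, 31, 1, 72]… (length divides ord_97(72)).
3 cycles of lengths [48, 48, 1].
Σ(ℓ_i−1) = 97−3 = 94; sign = (−1)^94 = +1.

+1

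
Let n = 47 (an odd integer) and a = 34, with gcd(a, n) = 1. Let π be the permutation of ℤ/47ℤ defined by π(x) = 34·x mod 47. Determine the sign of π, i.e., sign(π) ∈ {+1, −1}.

+1

Trace 8: π^k(8) = [8, 37, 36, 2, 21, 9, 24] for k=0..6.
Cycle type of π: 23×2 + 1; total 3 cycles.
sign(π) = (−1)^{n − #cycles} = (−1)^{47−3} = (−1)^44 = +1.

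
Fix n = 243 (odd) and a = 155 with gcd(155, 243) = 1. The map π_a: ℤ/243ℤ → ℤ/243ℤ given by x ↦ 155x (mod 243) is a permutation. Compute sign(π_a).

-1

Start at x=116: 116 → 241 → 176 → 64 → 200 → 139 → 161 → … (one orbit).
The orbit structure of x ↦ 155x mod 243: 6 orbits of sizes [162, 54, 18, 6, 2, 1].
Σ(ℓ_i−1) = 243−6 = 237; sign = (−1)^237 = -1.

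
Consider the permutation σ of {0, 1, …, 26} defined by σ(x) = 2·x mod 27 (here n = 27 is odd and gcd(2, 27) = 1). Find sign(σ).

Start at x=1: 1 → 2 → 4 → 8 → 16 → 5 → 10 → … (one orbit).
The orbit structure of x ↦ 2x mod 27: 4 orbits of sizes [18, 6, 2, 1].
sign(π) = (−1)^{n − #cycles} = (−1)^{27−4} = (−1)^23 = -1.
Check: (2/27) = -1 by Zolotarev.

-1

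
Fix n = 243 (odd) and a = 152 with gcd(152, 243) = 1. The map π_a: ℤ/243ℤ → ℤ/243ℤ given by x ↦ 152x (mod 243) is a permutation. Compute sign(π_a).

-1

Orbit of 80 under x↦152x: [80, 10, 62, 190, 206, 208, 26]… (length divides ord_243(152)).
14 cycles of lengths [54, 54, 54, 18, 18, 18, 6, 6, 6, 2, 2, 2, 2, 1].
sign(π) = (−1)^{n − #cycles} = (−1)^{243−14} = (−1)^229 = -1.
Check: (152/243) = -1 by Zolotarev.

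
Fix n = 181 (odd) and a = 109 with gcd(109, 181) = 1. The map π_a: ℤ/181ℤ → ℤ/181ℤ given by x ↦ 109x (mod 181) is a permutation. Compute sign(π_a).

-1

Start at x=142: 142 → 93 → 1 → 109 → 116 → 155 → 62 → … (one orbit).
Cycle type of π: 36×5 + 1; total 6 cycles.
n − c = 181 − 6 = 175; sign = (−1)^175 = -1.
(109|181)_J = -1 (Zolotarev's lemma cross-check).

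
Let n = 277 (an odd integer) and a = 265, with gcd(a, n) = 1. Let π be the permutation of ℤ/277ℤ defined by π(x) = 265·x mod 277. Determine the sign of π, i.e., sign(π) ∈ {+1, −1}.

Trace 270: π^k(270) = [270, 84, 100, 185, 273, 48, 255] for k=0..6.
5 cycles of lengths [69, 69, 69, 69, 1].
277 − 5 = 272 transpositions; sign(π) = (−1)^272 = +1.

+1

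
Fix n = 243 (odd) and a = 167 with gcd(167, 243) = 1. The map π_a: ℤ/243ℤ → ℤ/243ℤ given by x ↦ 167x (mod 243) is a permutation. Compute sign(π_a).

-1

Start at x=205: 205 → 215 → 184 → 110 → 145 → 158 → 142 → … (one orbit).
6 cycles of lengths [162, 54, 18, 6, 2, 1].
6 cycles on 243: each ℓ→(−1)^(ℓ−1), product (−1)^237 = -1.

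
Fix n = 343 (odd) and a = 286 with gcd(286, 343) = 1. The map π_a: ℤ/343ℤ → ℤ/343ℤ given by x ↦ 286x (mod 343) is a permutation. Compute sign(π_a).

-1

Orbit of 307 under x↦286x: [307, 337, 342, 57, 181, 316, 167]… (length divides ord_343(286)).
π_286 has 10 disjoint cycles with lengths [98, 98, 98, 14, 14, 14, 2, 2, 2, 1] on {0,…,342}.
Σ(ℓ_i−1) = 343−10 = 333; sign = (−1)^333 = -1.
Via Zolotarev, sign(π_{286}) = (286|343) = -1.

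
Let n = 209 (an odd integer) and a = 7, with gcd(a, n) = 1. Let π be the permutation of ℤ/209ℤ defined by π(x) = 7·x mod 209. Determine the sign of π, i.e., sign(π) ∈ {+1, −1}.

Start at x=20: 20 → 140 → 144 → 172 → 159 → 68 → 58 → … (one orbit).
Cycle type of π: 30×6 + 10 + 3×6 + 1; total 14 cycles.
14 cycles on 209: each ℓ→(−1)^(ℓ−1), product (−1)^195 = -1.

-1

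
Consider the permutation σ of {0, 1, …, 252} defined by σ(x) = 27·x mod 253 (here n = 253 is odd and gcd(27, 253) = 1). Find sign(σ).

Orbit of 124 under x↦27x: [124, 59, 75, 1, 27, 223, 202]… (length divides ord_253(27)).
The orbit structure of x ↦ 27x mod 253: 9 orbits of sizes [55, 55, 55, 55, 11, 11, 5, 5, 1].
sign(π) = (−1)^{n − #cycles} = (−1)^{253−9} = (−1)^244 = +1.

+1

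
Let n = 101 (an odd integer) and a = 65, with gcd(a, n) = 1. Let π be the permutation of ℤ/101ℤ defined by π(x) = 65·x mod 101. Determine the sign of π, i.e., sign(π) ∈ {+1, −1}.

Trace 14: π^k(14) = [14, 1, 65, 84, 6, 87, 100] for k=0..6.
11 cycles of lengths [10, 10, 10, 10, 10, 10, 10, 10, 10, 10, 1].
sign(π) = (−1)^{n − #cycles} = (−1)^{101−11} = (−1)^90 = +1.

+1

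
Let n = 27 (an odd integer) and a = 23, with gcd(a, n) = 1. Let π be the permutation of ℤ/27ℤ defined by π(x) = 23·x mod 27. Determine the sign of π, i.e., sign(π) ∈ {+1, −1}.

Trace 13: π^k(13) = [13, 2, 19, 5, 7, 26, 4] for k=0..6.
π_23 has 4 disjoint cycles with lengths [18, 6, 2, 1] on {0,…,26}.
n − c = 27 − 4 = 23; sign = (−1)^23 = -1.
Check: (23/27) = -1 by Zolotarev.

-1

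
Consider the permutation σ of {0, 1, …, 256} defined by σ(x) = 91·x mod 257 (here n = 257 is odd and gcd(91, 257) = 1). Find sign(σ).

Start at x=164: 164 → 18 → 96 → 255 → 75 → 143 → 163 → … (one orbit).
The orbit structure of x ↦ 91x mod 257: 2 orbits of sizes [256, 1].
n − c = 257 − 2 = 255; sign = (−1)^255 = -1.

-1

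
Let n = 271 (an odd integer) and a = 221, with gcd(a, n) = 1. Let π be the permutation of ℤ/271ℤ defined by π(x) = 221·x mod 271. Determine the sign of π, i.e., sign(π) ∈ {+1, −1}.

Trace 50: π^k(50) = [50, 210, 69, 73, 144, 117, 112] for k=0..6.
2 cycles of lengths [270, 1].
2 cycles on 271: each ℓ→(−1)^(ℓ−1), product (−1)^269 = -1.
The Jacobi symbol (221|271) = -1 (Zolotarev) agrees.

-1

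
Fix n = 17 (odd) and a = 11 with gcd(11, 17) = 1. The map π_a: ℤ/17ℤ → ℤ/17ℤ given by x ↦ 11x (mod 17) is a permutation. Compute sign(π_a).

-1

Start at x=16: 16 → 6 → 15 → 12 → 13 → 7 → 9 → … (one orbit).
The orbit structure of x ↦ 11x mod 17: 2 orbits of sizes [16, 1].
Σ(ℓ_i−1) = 17−2 = 15; sign = (−1)^15 = -1.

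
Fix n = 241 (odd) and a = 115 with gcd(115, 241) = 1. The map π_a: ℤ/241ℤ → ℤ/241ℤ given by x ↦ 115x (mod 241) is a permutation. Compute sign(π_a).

Trace 8: π^k(8) = [8, 197, 1, 115, 211, 165, 177] for k=0..6.
π_115 has 16 disjoint cycles with lengths [16, 16, 16, 16, 16, 16, 16, 16, 16, 16, 16, 16, 16, 16, 16, 1] on {0,…,240}.
Σ(ℓ_i−1) = 241−16 = 225; sign = (−1)^225 = -1.
(115|241)_J = -1 (Zolotarev's lemma cross-check).

-1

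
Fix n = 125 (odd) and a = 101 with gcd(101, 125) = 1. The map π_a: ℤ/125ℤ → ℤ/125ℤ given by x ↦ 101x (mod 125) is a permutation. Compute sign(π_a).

Trace 76: π^k(76) = [76, 51, 26, 1, 101] for k=0..4.
π_101 has 45 disjoint cycles with lengths [5, 5, 5, 5, 5, 5, 5, 5, 5, 5, 5, 5, 5, 5, 5, 5, 5, 5, 5, 5, 1, 1, 1, 1, 1, 1, 1, 1, 1, 1, 1, 1, 1, 1, 1, 1, 1, 1, 1, 1, 1, 1, 1, 1, 1] on {0,…,124}.
sign(π) = (−1)^{n − #cycles} = (−1)^{125−45} = (−1)^80 = +1.
Check: (101/125) = +1 by Zolotarev.

+1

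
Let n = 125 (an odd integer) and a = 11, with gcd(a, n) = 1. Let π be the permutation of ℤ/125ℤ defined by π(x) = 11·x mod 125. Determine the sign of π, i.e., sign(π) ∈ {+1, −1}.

+1

Trace 11: π^k(11) = [11, 121, 81, 16, 51, 61, 46] for k=0..6.
π_11 has 13 disjoint cycles with lengths [25, 25, 25, 25, 5, 5, 5, 5, 1, 1, 1, 1, 1] on {0,…,124}.
125 − 13 = 112 transpositions; sign(π) = (−1)^112 = +1.
Check: (11/125) = +1 by Zolotarev.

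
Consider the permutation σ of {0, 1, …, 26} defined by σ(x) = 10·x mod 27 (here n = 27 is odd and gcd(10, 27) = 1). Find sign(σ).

+1

Start at x=19: 19 → 1 → 10 → 19 (one orbit).
Cycle type of π: 3×6 + 1×9; total 15 cycles.
n − c = 27 − 15 = 12; sign = (−1)^12 = +1.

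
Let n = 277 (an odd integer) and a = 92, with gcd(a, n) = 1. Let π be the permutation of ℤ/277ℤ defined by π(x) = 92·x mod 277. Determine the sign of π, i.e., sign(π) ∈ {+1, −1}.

Start at x=228: 228 → 201 → 210 → 207 → 208 → 23 → 177 → … (one orbit).
3 cycles of lengths [138, 138, 1].
With 3 cycles on 277 points, sign = (−1)^{277−3} = +1.
(92|277)_J = +1 (Zolotarev's lemma cross-check).

+1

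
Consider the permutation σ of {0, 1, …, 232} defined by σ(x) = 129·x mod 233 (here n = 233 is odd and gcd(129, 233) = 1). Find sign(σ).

Orbit of 56 under x↦129x: [56, 1, 129, 98, 60, 51, 55]… (length divides ord_233(129)).
Cycle lengths of π_129 on ℤ/233ℤ: [116, 116, 1]; 3 cycles in total.
Σ(ℓ_i−1) = 233−3 = 230; sign = (−1)^230 = +1.
(129|233)_J = +1 (Zolotarev's lemma cross-check).

+1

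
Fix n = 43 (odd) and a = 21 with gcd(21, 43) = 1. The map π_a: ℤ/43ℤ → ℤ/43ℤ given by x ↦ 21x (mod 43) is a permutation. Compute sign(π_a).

+1

Start at x=1: 1 → 21 → 11 → 16 → 35 → 4 → 41 → 1 (one orbit).
7 cycles of lengths [7, 7, 7, 7, 7, 7, 1].
With 7 cycles on 43 points, sign = (−1)^{43−7} = +1.
The Jacobi symbol (21|43) = +1 (Zolotarev) agrees.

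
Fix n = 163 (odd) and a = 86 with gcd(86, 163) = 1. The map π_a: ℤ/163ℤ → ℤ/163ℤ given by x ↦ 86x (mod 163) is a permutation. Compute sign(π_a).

-1

Start at x=8: 8 → 36 → 162 → 77 → 102 → 133 → 28 → … (one orbit).
Cycle type of π: 54×3 + 1; total 4 cycles.
4 cycles on 163: each ℓ→(−1)^(ℓ−1), product (−1)^159 = -1.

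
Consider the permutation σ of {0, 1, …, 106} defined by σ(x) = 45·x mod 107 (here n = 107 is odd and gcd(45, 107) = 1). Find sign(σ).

-1

Start at x=13: 13 → 50 → 3 → 28 → 83 → 97 → 85 → … (one orbit).
π_45 has 2 disjoint cycles with lengths [106, 1] on {0,…,106}.
Σ(ℓ_i−1) = 107−2 = 105; sign = (−1)^105 = -1.
The Jacobi symbol (45|107) = -1 (Zolotarev) agrees.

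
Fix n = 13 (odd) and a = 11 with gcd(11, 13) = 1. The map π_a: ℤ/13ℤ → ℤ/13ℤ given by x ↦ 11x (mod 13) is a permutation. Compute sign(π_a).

-1

Trace 11: π^k(11) = [11, 4, 5, 3, 7, 12, 2] for k=0..6.
Decompose π into cycles: lengths [12, 1] (2 cycles, including the fixed point 0).
n − c = 13 − 2 = 11; sign = (−1)^11 = -1.
The Jacobi symbol (11|13) = -1 (Zolotarev) agrees.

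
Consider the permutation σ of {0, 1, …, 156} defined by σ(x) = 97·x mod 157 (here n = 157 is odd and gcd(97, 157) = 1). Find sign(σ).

-1

Orbit of 100 under x↦97x: [100, 123, 156, 60, 11, 125, 36]… (length divides ord_157(97)).
Decompose π into cycles: lengths [156, 1] (2 cycles, including the fixed point 0).
Σ(ℓ_i−1) = 157−2 = 155; sign = (−1)^155 = -1.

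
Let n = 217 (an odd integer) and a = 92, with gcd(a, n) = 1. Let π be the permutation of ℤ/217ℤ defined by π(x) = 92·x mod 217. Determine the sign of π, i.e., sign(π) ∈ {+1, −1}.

Trace 1: π^k(1) = [1, 92] for k=0..1.
112 cycles of lengths [2, 2, 2, 2, 2, 2, 2, 2, 2, 2, 2, 2, 2, 2, 2, 2, 2, 2, 2, 2, 2, 2, 2, 2, 2, 2, 2, 2, 2, 2, 2, 2, 2, 2, 2, 2, 2, 2, 2, 2, 2, 2, 2, 2, 2, 2, 2, 2, 2, 2, 2, 2, 2, 2, 2, 2, 2, 2, 2, 2, 2, 2, 2, 2, 2, 2, 2, 2, 2, 2, 2, 2, 2, 2, 2, 2, 2, 2, 2, 2, 2, 2, 2, 2, 2, 2, 2, 2, 2, 2, 2, 2, 2, 2, 2, 2, 2, 2, 2, 2, 2, 2, 2, 2, 2, 1, 1, 1, 1, 1, 1, 1].
sign(π) = (−1)^{n − #cycles} = (−1)^{217−112} = (−1)^105 = -1.
Zolotarev: (92|217) = -1, matching the cycle-count sign.

-1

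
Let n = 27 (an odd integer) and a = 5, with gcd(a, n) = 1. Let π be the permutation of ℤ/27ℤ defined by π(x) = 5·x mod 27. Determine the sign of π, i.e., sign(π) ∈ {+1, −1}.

-1

Orbit of 26 under x↦5x: [26, 22, 2, 10, 23, 7, 8]… (length divides ord_27(5)).
Cycle type of π: 18 + 6 + 2 + 1; total 4 cycles.
sign(π) = (−1)^{n − #cycles} = (−1)^{27−4} = (−1)^23 = -1.
(5|27)_J = -1 (Zolotarev's lemma cross-check).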